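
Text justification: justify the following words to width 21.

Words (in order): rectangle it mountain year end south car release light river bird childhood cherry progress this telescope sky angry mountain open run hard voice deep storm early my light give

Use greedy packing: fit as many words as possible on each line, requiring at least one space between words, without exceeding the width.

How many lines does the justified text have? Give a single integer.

Answer: 9

Derivation:
Line 1: ['rectangle', 'it', 'mountain'] (min_width=21, slack=0)
Line 2: ['year', 'end', 'south', 'car'] (min_width=18, slack=3)
Line 3: ['release', 'light', 'river'] (min_width=19, slack=2)
Line 4: ['bird', 'childhood', 'cherry'] (min_width=21, slack=0)
Line 5: ['progress', 'this'] (min_width=13, slack=8)
Line 6: ['telescope', 'sky', 'angry'] (min_width=19, slack=2)
Line 7: ['mountain', 'open', 'run'] (min_width=17, slack=4)
Line 8: ['hard', 'voice', 'deep', 'storm'] (min_width=21, slack=0)
Line 9: ['early', 'my', 'light', 'give'] (min_width=19, slack=2)
Total lines: 9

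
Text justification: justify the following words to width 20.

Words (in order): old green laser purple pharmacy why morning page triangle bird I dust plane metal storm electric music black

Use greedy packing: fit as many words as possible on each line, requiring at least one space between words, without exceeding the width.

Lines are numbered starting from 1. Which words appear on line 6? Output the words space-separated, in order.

Line 1: ['old', 'green', 'laser'] (min_width=15, slack=5)
Line 2: ['purple', 'pharmacy', 'why'] (min_width=19, slack=1)
Line 3: ['morning', 'page'] (min_width=12, slack=8)
Line 4: ['triangle', 'bird', 'I', 'dust'] (min_width=20, slack=0)
Line 5: ['plane', 'metal', 'storm'] (min_width=17, slack=3)
Line 6: ['electric', 'music', 'black'] (min_width=20, slack=0)

Answer: electric music black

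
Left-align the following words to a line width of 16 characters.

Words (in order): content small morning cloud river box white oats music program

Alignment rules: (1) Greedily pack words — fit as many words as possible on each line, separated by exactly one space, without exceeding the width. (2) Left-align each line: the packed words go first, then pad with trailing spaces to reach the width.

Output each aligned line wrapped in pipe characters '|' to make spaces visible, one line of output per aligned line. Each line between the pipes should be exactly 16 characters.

Answer: |content small   |
|morning cloud   |
|river box white |
|oats music      |
|program         |

Derivation:
Line 1: ['content', 'small'] (min_width=13, slack=3)
Line 2: ['morning', 'cloud'] (min_width=13, slack=3)
Line 3: ['river', 'box', 'white'] (min_width=15, slack=1)
Line 4: ['oats', 'music'] (min_width=10, slack=6)
Line 5: ['program'] (min_width=7, slack=9)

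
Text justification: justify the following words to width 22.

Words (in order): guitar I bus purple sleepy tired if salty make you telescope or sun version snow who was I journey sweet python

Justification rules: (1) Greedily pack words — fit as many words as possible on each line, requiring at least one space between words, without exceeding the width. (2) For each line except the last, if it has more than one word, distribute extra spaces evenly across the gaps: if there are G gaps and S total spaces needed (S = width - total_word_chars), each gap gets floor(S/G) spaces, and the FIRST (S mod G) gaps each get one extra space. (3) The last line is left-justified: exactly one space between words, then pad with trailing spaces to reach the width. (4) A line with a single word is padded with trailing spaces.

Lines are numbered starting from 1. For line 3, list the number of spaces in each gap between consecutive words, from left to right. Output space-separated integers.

Line 1: ['guitar', 'I', 'bus', 'purple'] (min_width=19, slack=3)
Line 2: ['sleepy', 'tired', 'if', 'salty'] (min_width=21, slack=1)
Line 3: ['make', 'you', 'telescope', 'or'] (min_width=21, slack=1)
Line 4: ['sun', 'version', 'snow', 'who'] (min_width=20, slack=2)
Line 5: ['was', 'I', 'journey', 'sweet'] (min_width=19, slack=3)
Line 6: ['python'] (min_width=6, slack=16)

Answer: 2 1 1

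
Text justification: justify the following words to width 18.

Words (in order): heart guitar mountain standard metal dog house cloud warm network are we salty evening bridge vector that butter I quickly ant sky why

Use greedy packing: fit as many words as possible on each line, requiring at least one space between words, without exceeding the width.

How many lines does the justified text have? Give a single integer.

Answer: 9

Derivation:
Line 1: ['heart', 'guitar'] (min_width=12, slack=6)
Line 2: ['mountain', 'standard'] (min_width=17, slack=1)
Line 3: ['metal', 'dog', 'house'] (min_width=15, slack=3)
Line 4: ['cloud', 'warm', 'network'] (min_width=18, slack=0)
Line 5: ['are', 'we', 'salty'] (min_width=12, slack=6)
Line 6: ['evening', 'bridge'] (min_width=14, slack=4)
Line 7: ['vector', 'that', 'butter'] (min_width=18, slack=0)
Line 8: ['I', 'quickly', 'ant', 'sky'] (min_width=17, slack=1)
Line 9: ['why'] (min_width=3, slack=15)
Total lines: 9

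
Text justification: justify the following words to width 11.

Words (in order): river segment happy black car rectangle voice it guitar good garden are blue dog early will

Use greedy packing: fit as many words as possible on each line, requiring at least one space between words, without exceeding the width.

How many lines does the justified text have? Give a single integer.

Answer: 10

Derivation:
Line 1: ['river'] (min_width=5, slack=6)
Line 2: ['segment'] (min_width=7, slack=4)
Line 3: ['happy', 'black'] (min_width=11, slack=0)
Line 4: ['car'] (min_width=3, slack=8)
Line 5: ['rectangle'] (min_width=9, slack=2)
Line 6: ['voice', 'it'] (min_width=8, slack=3)
Line 7: ['guitar', 'good'] (min_width=11, slack=0)
Line 8: ['garden', 'are'] (min_width=10, slack=1)
Line 9: ['blue', 'dog'] (min_width=8, slack=3)
Line 10: ['early', 'will'] (min_width=10, slack=1)
Total lines: 10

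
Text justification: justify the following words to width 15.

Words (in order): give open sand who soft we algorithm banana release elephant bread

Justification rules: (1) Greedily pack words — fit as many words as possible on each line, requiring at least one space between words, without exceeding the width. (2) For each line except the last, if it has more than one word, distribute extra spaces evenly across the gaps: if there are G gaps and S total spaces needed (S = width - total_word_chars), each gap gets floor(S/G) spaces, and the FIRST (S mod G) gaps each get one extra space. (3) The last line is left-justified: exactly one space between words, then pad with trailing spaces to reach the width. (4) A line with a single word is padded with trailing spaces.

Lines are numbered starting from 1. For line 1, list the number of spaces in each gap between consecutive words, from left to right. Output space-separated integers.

Answer: 2 1

Derivation:
Line 1: ['give', 'open', 'sand'] (min_width=14, slack=1)
Line 2: ['who', 'soft', 'we'] (min_width=11, slack=4)
Line 3: ['algorithm'] (min_width=9, slack=6)
Line 4: ['banana', 'release'] (min_width=14, slack=1)
Line 5: ['elephant', 'bread'] (min_width=14, slack=1)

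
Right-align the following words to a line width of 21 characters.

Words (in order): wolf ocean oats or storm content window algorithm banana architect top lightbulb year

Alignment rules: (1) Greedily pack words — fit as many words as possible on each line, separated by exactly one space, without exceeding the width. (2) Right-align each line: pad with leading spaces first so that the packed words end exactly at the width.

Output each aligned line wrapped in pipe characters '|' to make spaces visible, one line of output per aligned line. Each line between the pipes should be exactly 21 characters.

Answer: |   wolf ocean oats or|
| storm content window|
|     algorithm banana|
|        architect top|
|       lightbulb year|

Derivation:
Line 1: ['wolf', 'ocean', 'oats', 'or'] (min_width=18, slack=3)
Line 2: ['storm', 'content', 'window'] (min_width=20, slack=1)
Line 3: ['algorithm', 'banana'] (min_width=16, slack=5)
Line 4: ['architect', 'top'] (min_width=13, slack=8)
Line 5: ['lightbulb', 'year'] (min_width=14, slack=7)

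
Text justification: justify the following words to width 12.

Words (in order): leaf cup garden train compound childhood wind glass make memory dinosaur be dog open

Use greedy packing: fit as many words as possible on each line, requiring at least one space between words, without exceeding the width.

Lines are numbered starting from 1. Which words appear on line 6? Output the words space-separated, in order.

Answer: make memory

Derivation:
Line 1: ['leaf', 'cup'] (min_width=8, slack=4)
Line 2: ['garden', 'train'] (min_width=12, slack=0)
Line 3: ['compound'] (min_width=8, slack=4)
Line 4: ['childhood'] (min_width=9, slack=3)
Line 5: ['wind', 'glass'] (min_width=10, slack=2)
Line 6: ['make', 'memory'] (min_width=11, slack=1)
Line 7: ['dinosaur', 'be'] (min_width=11, slack=1)
Line 8: ['dog', 'open'] (min_width=8, slack=4)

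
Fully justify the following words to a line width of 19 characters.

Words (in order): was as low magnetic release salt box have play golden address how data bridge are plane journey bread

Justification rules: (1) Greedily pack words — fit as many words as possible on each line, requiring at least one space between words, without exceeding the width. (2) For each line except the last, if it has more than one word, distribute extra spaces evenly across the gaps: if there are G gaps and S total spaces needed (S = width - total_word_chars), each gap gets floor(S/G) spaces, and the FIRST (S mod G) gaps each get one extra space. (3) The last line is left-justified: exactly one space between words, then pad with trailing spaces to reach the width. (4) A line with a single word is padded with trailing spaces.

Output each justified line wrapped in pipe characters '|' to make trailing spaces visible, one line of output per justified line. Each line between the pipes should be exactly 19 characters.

Line 1: ['was', 'as', 'low', 'magnetic'] (min_width=19, slack=0)
Line 2: ['release', 'salt', 'box'] (min_width=16, slack=3)
Line 3: ['have', 'play', 'golden'] (min_width=16, slack=3)
Line 4: ['address', 'how', 'data'] (min_width=16, slack=3)
Line 5: ['bridge', 'are', 'plane'] (min_width=16, slack=3)
Line 6: ['journey', 'bread'] (min_width=13, slack=6)

Answer: |was as low magnetic|
|release   salt  box|
|have   play  golden|
|address   how  data|
|bridge   are  plane|
|journey bread      |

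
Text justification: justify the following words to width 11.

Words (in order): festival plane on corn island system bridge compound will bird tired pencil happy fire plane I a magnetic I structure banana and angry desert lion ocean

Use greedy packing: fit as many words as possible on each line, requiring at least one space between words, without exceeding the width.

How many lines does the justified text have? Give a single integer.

Line 1: ['festival'] (min_width=8, slack=3)
Line 2: ['plane', 'on'] (min_width=8, slack=3)
Line 3: ['corn', 'island'] (min_width=11, slack=0)
Line 4: ['system'] (min_width=6, slack=5)
Line 5: ['bridge'] (min_width=6, slack=5)
Line 6: ['compound'] (min_width=8, slack=3)
Line 7: ['will', 'bird'] (min_width=9, slack=2)
Line 8: ['tired'] (min_width=5, slack=6)
Line 9: ['pencil'] (min_width=6, slack=5)
Line 10: ['happy', 'fire'] (min_width=10, slack=1)
Line 11: ['plane', 'I', 'a'] (min_width=9, slack=2)
Line 12: ['magnetic', 'I'] (min_width=10, slack=1)
Line 13: ['structure'] (min_width=9, slack=2)
Line 14: ['banana', 'and'] (min_width=10, slack=1)
Line 15: ['angry'] (min_width=5, slack=6)
Line 16: ['desert', 'lion'] (min_width=11, slack=0)
Line 17: ['ocean'] (min_width=5, slack=6)
Total lines: 17

Answer: 17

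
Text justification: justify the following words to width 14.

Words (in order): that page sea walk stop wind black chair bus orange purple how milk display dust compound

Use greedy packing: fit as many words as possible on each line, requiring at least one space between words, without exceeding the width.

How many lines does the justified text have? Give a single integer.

Line 1: ['that', 'page', 'sea'] (min_width=13, slack=1)
Line 2: ['walk', 'stop', 'wind'] (min_width=14, slack=0)
Line 3: ['black', 'chair'] (min_width=11, slack=3)
Line 4: ['bus', 'orange'] (min_width=10, slack=4)
Line 5: ['purple', 'how'] (min_width=10, slack=4)
Line 6: ['milk', 'display'] (min_width=12, slack=2)
Line 7: ['dust', 'compound'] (min_width=13, slack=1)
Total lines: 7

Answer: 7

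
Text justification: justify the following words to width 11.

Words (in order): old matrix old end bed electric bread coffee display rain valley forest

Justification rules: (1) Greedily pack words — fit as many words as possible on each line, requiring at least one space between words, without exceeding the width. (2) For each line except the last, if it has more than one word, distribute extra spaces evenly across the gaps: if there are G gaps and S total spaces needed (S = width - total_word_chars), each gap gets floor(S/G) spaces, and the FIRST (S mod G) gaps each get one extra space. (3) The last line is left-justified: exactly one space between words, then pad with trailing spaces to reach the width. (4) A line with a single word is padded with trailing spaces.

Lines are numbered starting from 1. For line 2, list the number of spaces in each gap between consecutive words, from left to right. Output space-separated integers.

Line 1: ['old', 'matrix'] (min_width=10, slack=1)
Line 2: ['old', 'end', 'bed'] (min_width=11, slack=0)
Line 3: ['electric'] (min_width=8, slack=3)
Line 4: ['bread'] (min_width=5, slack=6)
Line 5: ['coffee'] (min_width=6, slack=5)
Line 6: ['display'] (min_width=7, slack=4)
Line 7: ['rain', 'valley'] (min_width=11, slack=0)
Line 8: ['forest'] (min_width=6, slack=5)

Answer: 1 1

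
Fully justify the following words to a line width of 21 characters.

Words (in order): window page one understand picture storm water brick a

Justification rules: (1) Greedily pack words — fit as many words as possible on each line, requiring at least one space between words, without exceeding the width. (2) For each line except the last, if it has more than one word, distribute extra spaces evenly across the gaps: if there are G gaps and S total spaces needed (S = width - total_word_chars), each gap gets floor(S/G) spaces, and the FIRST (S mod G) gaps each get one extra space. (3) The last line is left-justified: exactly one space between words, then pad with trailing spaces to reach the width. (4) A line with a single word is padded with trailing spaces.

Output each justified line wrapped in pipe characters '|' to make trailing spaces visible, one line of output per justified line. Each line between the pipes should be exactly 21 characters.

Answer: |window    page    one|
|understand    picture|
|storm water brick a  |

Derivation:
Line 1: ['window', 'page', 'one'] (min_width=15, slack=6)
Line 2: ['understand', 'picture'] (min_width=18, slack=3)
Line 3: ['storm', 'water', 'brick', 'a'] (min_width=19, slack=2)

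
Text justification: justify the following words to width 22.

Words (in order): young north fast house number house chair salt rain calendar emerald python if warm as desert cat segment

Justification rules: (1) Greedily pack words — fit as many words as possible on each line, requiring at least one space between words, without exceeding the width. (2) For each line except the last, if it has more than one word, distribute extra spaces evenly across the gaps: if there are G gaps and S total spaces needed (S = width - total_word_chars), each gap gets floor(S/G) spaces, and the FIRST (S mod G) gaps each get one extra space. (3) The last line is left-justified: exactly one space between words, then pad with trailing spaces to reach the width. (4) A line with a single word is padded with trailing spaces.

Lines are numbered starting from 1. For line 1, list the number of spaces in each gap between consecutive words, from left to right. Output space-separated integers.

Answer: 1 1 1

Derivation:
Line 1: ['young', 'north', 'fast', 'house'] (min_width=22, slack=0)
Line 2: ['number', 'house', 'chair'] (min_width=18, slack=4)
Line 3: ['salt', 'rain', 'calendar'] (min_width=18, slack=4)
Line 4: ['emerald', 'python', 'if', 'warm'] (min_width=22, slack=0)
Line 5: ['as', 'desert', 'cat', 'segment'] (min_width=21, slack=1)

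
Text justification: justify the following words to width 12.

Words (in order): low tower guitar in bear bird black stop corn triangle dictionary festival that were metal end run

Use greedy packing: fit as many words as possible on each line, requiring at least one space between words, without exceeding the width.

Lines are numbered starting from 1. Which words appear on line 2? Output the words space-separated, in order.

Answer: guitar in

Derivation:
Line 1: ['low', 'tower'] (min_width=9, slack=3)
Line 2: ['guitar', 'in'] (min_width=9, slack=3)
Line 3: ['bear', 'bird'] (min_width=9, slack=3)
Line 4: ['black', 'stop'] (min_width=10, slack=2)
Line 5: ['corn'] (min_width=4, slack=8)
Line 6: ['triangle'] (min_width=8, slack=4)
Line 7: ['dictionary'] (min_width=10, slack=2)
Line 8: ['festival'] (min_width=8, slack=4)
Line 9: ['that', 'were'] (min_width=9, slack=3)
Line 10: ['metal', 'end'] (min_width=9, slack=3)
Line 11: ['run'] (min_width=3, slack=9)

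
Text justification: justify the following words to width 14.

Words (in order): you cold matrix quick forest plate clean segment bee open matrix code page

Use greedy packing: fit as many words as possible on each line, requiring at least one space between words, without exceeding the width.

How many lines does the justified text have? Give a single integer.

Answer: 7

Derivation:
Line 1: ['you', 'cold'] (min_width=8, slack=6)
Line 2: ['matrix', 'quick'] (min_width=12, slack=2)
Line 3: ['forest', 'plate'] (min_width=12, slack=2)
Line 4: ['clean', 'segment'] (min_width=13, slack=1)
Line 5: ['bee', 'open'] (min_width=8, slack=6)
Line 6: ['matrix', 'code'] (min_width=11, slack=3)
Line 7: ['page'] (min_width=4, slack=10)
Total lines: 7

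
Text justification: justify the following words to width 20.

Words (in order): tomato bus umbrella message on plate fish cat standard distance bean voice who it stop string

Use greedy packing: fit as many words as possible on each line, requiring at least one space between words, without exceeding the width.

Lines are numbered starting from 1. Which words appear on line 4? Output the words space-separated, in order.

Line 1: ['tomato', 'bus', 'umbrella'] (min_width=19, slack=1)
Line 2: ['message', 'on', 'plate'] (min_width=16, slack=4)
Line 3: ['fish', 'cat', 'standard'] (min_width=17, slack=3)
Line 4: ['distance', 'bean', 'voice'] (min_width=19, slack=1)
Line 5: ['who', 'it', 'stop', 'string'] (min_width=18, slack=2)

Answer: distance bean voice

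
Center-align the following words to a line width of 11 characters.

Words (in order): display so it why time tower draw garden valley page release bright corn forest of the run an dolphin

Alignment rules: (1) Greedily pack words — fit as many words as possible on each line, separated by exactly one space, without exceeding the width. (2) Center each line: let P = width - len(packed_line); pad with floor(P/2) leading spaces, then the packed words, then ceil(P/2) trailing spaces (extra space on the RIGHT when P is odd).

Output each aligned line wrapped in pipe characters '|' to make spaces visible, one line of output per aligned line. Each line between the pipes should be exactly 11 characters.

Line 1: ['display', 'so'] (min_width=10, slack=1)
Line 2: ['it', 'why', 'time'] (min_width=11, slack=0)
Line 3: ['tower', 'draw'] (min_width=10, slack=1)
Line 4: ['garden'] (min_width=6, slack=5)
Line 5: ['valley', 'page'] (min_width=11, slack=0)
Line 6: ['release'] (min_width=7, slack=4)
Line 7: ['bright', 'corn'] (min_width=11, slack=0)
Line 8: ['forest', 'of'] (min_width=9, slack=2)
Line 9: ['the', 'run', 'an'] (min_width=10, slack=1)
Line 10: ['dolphin'] (min_width=7, slack=4)

Answer: |display so |
|it why time|
|tower draw |
|  garden   |
|valley page|
|  release  |
|bright corn|
| forest of |
|the run an |
|  dolphin  |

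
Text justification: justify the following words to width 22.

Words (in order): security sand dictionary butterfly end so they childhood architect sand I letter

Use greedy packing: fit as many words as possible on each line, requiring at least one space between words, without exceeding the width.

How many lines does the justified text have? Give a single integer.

Answer: 5

Derivation:
Line 1: ['security', 'sand'] (min_width=13, slack=9)
Line 2: ['dictionary', 'butterfly'] (min_width=20, slack=2)
Line 3: ['end', 'so', 'they', 'childhood'] (min_width=21, slack=1)
Line 4: ['architect', 'sand', 'I'] (min_width=16, slack=6)
Line 5: ['letter'] (min_width=6, slack=16)
Total lines: 5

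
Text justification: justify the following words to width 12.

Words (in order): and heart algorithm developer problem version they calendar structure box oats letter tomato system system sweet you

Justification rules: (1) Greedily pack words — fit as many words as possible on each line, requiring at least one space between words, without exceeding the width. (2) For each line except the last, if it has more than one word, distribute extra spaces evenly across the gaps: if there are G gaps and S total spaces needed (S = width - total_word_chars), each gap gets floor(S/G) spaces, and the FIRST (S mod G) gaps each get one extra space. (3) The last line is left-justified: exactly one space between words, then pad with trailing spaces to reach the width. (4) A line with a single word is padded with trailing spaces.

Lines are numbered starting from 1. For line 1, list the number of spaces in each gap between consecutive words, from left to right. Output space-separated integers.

Line 1: ['and', 'heart'] (min_width=9, slack=3)
Line 2: ['algorithm'] (min_width=9, slack=3)
Line 3: ['developer'] (min_width=9, slack=3)
Line 4: ['problem'] (min_width=7, slack=5)
Line 5: ['version', 'they'] (min_width=12, slack=0)
Line 6: ['calendar'] (min_width=8, slack=4)
Line 7: ['structure'] (min_width=9, slack=3)
Line 8: ['box', 'oats'] (min_width=8, slack=4)
Line 9: ['letter'] (min_width=6, slack=6)
Line 10: ['tomato'] (min_width=6, slack=6)
Line 11: ['system'] (min_width=6, slack=6)
Line 12: ['system', 'sweet'] (min_width=12, slack=0)
Line 13: ['you'] (min_width=3, slack=9)

Answer: 4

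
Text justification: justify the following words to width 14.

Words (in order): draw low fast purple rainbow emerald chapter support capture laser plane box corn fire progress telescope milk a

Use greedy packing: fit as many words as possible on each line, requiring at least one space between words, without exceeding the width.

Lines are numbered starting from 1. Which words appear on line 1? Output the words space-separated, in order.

Answer: draw low fast

Derivation:
Line 1: ['draw', 'low', 'fast'] (min_width=13, slack=1)
Line 2: ['purple', 'rainbow'] (min_width=14, slack=0)
Line 3: ['emerald'] (min_width=7, slack=7)
Line 4: ['chapter'] (min_width=7, slack=7)
Line 5: ['support'] (min_width=7, slack=7)
Line 6: ['capture', 'laser'] (min_width=13, slack=1)
Line 7: ['plane', 'box', 'corn'] (min_width=14, slack=0)
Line 8: ['fire', 'progress'] (min_width=13, slack=1)
Line 9: ['telescope', 'milk'] (min_width=14, slack=0)
Line 10: ['a'] (min_width=1, slack=13)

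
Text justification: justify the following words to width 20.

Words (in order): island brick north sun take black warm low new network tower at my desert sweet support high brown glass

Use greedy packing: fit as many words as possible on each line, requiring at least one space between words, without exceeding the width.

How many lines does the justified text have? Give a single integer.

Answer: 6

Derivation:
Line 1: ['island', 'brick', 'north'] (min_width=18, slack=2)
Line 2: ['sun', 'take', 'black', 'warm'] (min_width=19, slack=1)
Line 3: ['low', 'new', 'network'] (min_width=15, slack=5)
Line 4: ['tower', 'at', 'my', 'desert'] (min_width=18, slack=2)
Line 5: ['sweet', 'support', 'high'] (min_width=18, slack=2)
Line 6: ['brown', 'glass'] (min_width=11, slack=9)
Total lines: 6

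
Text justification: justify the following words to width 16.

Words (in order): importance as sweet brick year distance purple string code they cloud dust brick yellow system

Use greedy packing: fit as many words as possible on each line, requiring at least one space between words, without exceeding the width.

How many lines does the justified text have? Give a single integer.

Answer: 6

Derivation:
Line 1: ['importance', 'as'] (min_width=13, slack=3)
Line 2: ['sweet', 'brick', 'year'] (min_width=16, slack=0)
Line 3: ['distance', 'purple'] (min_width=15, slack=1)
Line 4: ['string', 'code', 'they'] (min_width=16, slack=0)
Line 5: ['cloud', 'dust', 'brick'] (min_width=16, slack=0)
Line 6: ['yellow', 'system'] (min_width=13, slack=3)
Total lines: 6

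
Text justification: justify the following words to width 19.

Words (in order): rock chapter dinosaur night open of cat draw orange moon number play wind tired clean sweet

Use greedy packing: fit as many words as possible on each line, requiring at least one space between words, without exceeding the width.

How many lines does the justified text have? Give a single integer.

Answer: 6

Derivation:
Line 1: ['rock', 'chapter'] (min_width=12, slack=7)
Line 2: ['dinosaur', 'night', 'open'] (min_width=19, slack=0)
Line 3: ['of', 'cat', 'draw', 'orange'] (min_width=18, slack=1)
Line 4: ['moon', 'number', 'play'] (min_width=16, slack=3)
Line 5: ['wind', 'tired', 'clean'] (min_width=16, slack=3)
Line 6: ['sweet'] (min_width=5, slack=14)
Total lines: 6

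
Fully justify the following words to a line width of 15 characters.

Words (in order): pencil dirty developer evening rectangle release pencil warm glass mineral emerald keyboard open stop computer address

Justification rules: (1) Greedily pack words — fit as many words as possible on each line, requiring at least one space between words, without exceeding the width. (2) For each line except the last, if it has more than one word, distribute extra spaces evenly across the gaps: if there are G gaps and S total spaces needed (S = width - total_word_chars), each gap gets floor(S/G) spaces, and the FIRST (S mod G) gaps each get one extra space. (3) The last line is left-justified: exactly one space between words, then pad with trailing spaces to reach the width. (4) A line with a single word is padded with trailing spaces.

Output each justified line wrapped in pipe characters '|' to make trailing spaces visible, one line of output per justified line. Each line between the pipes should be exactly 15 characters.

Line 1: ['pencil', 'dirty'] (min_width=12, slack=3)
Line 2: ['developer'] (min_width=9, slack=6)
Line 3: ['evening'] (min_width=7, slack=8)
Line 4: ['rectangle'] (min_width=9, slack=6)
Line 5: ['release', 'pencil'] (min_width=14, slack=1)
Line 6: ['warm', 'glass'] (min_width=10, slack=5)
Line 7: ['mineral', 'emerald'] (min_width=15, slack=0)
Line 8: ['keyboard', 'open'] (min_width=13, slack=2)
Line 9: ['stop', 'computer'] (min_width=13, slack=2)
Line 10: ['address'] (min_width=7, slack=8)

Answer: |pencil    dirty|
|developer      |
|evening        |
|rectangle      |
|release  pencil|
|warm      glass|
|mineral emerald|
|keyboard   open|
|stop   computer|
|address        |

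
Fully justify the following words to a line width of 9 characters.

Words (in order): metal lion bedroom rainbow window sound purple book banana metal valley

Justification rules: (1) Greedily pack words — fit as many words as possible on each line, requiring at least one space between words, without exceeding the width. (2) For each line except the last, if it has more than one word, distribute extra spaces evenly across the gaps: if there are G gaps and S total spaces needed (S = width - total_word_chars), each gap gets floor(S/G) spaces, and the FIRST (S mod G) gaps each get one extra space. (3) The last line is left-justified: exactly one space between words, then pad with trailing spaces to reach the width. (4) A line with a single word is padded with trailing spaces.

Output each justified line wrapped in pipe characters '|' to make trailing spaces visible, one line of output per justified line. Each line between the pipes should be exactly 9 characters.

Answer: |metal    |
|lion     |
|bedroom  |
|rainbow  |
|window   |
|sound    |
|purple   |
|book     |
|banana   |
|metal    |
|valley   |

Derivation:
Line 1: ['metal'] (min_width=5, slack=4)
Line 2: ['lion'] (min_width=4, slack=5)
Line 3: ['bedroom'] (min_width=7, slack=2)
Line 4: ['rainbow'] (min_width=7, slack=2)
Line 5: ['window'] (min_width=6, slack=3)
Line 6: ['sound'] (min_width=5, slack=4)
Line 7: ['purple'] (min_width=6, slack=3)
Line 8: ['book'] (min_width=4, slack=5)
Line 9: ['banana'] (min_width=6, slack=3)
Line 10: ['metal'] (min_width=5, slack=4)
Line 11: ['valley'] (min_width=6, slack=3)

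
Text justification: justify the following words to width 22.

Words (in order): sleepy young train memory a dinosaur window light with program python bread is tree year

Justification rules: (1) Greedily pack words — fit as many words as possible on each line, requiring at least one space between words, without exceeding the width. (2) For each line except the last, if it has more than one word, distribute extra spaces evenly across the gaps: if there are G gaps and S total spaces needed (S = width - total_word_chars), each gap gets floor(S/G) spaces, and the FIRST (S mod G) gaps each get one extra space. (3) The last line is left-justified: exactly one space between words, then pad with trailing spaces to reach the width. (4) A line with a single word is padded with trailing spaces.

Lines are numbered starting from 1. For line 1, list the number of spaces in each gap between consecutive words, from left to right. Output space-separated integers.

Line 1: ['sleepy', 'young', 'train'] (min_width=18, slack=4)
Line 2: ['memory', 'a', 'dinosaur'] (min_width=17, slack=5)
Line 3: ['window', 'light', 'with'] (min_width=17, slack=5)
Line 4: ['program', 'python', 'bread'] (min_width=20, slack=2)
Line 5: ['is', 'tree', 'year'] (min_width=12, slack=10)

Answer: 3 3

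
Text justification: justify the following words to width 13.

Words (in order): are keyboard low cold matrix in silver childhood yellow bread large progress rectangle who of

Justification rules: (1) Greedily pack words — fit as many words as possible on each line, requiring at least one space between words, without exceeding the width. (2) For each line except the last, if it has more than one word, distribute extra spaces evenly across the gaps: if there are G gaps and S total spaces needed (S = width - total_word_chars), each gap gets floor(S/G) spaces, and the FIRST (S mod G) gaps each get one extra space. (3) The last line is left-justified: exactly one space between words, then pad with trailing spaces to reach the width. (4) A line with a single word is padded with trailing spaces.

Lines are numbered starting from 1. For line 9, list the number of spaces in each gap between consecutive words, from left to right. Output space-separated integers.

Answer: 1

Derivation:
Line 1: ['are', 'keyboard'] (min_width=12, slack=1)
Line 2: ['low', 'cold'] (min_width=8, slack=5)
Line 3: ['matrix', 'in'] (min_width=9, slack=4)
Line 4: ['silver'] (min_width=6, slack=7)
Line 5: ['childhood'] (min_width=9, slack=4)
Line 6: ['yellow', 'bread'] (min_width=12, slack=1)
Line 7: ['large'] (min_width=5, slack=8)
Line 8: ['progress'] (min_width=8, slack=5)
Line 9: ['rectangle', 'who'] (min_width=13, slack=0)
Line 10: ['of'] (min_width=2, slack=11)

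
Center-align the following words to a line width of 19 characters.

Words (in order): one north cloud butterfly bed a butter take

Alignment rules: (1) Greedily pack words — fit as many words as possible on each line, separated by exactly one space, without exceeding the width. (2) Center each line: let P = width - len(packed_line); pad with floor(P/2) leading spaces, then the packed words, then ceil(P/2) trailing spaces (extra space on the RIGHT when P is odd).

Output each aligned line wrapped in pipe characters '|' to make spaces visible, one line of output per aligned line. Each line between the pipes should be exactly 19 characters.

Line 1: ['one', 'north', 'cloud'] (min_width=15, slack=4)
Line 2: ['butterfly', 'bed', 'a'] (min_width=15, slack=4)
Line 3: ['butter', 'take'] (min_width=11, slack=8)

Answer: |  one north cloud  |
|  butterfly bed a  |
|    butter take    |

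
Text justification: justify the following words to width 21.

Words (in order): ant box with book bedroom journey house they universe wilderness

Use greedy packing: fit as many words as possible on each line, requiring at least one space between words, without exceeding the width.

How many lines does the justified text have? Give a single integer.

Line 1: ['ant', 'box', 'with', 'book'] (min_width=17, slack=4)
Line 2: ['bedroom', 'journey', 'house'] (min_width=21, slack=0)
Line 3: ['they', 'universe'] (min_width=13, slack=8)
Line 4: ['wilderness'] (min_width=10, slack=11)
Total lines: 4

Answer: 4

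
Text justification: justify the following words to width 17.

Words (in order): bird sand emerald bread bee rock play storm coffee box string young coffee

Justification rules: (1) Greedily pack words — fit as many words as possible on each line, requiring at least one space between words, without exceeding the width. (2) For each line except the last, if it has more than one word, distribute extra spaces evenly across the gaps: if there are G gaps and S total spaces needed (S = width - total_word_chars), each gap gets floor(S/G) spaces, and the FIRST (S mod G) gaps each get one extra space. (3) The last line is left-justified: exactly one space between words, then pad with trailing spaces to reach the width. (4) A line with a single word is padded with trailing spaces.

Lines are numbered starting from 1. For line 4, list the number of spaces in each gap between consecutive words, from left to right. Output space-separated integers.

Line 1: ['bird', 'sand', 'emerald'] (min_width=17, slack=0)
Line 2: ['bread', 'bee', 'rock'] (min_width=14, slack=3)
Line 3: ['play', 'storm', 'coffee'] (min_width=17, slack=0)
Line 4: ['box', 'string', 'young'] (min_width=16, slack=1)
Line 5: ['coffee'] (min_width=6, slack=11)

Answer: 2 1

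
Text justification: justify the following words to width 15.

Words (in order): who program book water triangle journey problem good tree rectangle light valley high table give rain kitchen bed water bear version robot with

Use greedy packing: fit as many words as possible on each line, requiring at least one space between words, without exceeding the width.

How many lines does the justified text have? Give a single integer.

Line 1: ['who', 'program'] (min_width=11, slack=4)
Line 2: ['book', 'water'] (min_width=10, slack=5)
Line 3: ['triangle'] (min_width=8, slack=7)
Line 4: ['journey', 'problem'] (min_width=15, slack=0)
Line 5: ['good', 'tree'] (min_width=9, slack=6)
Line 6: ['rectangle', 'light'] (min_width=15, slack=0)
Line 7: ['valley', 'high'] (min_width=11, slack=4)
Line 8: ['table', 'give', 'rain'] (min_width=15, slack=0)
Line 9: ['kitchen', 'bed'] (min_width=11, slack=4)
Line 10: ['water', 'bear'] (min_width=10, slack=5)
Line 11: ['version', 'robot'] (min_width=13, slack=2)
Line 12: ['with'] (min_width=4, slack=11)
Total lines: 12

Answer: 12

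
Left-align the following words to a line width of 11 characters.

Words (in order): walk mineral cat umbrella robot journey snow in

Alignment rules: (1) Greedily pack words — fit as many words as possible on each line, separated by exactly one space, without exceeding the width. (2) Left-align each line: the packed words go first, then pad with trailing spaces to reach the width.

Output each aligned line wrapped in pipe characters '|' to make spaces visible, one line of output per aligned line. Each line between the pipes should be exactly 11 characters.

Line 1: ['walk'] (min_width=4, slack=7)
Line 2: ['mineral', 'cat'] (min_width=11, slack=0)
Line 3: ['umbrella'] (min_width=8, slack=3)
Line 4: ['robot'] (min_width=5, slack=6)
Line 5: ['journey'] (min_width=7, slack=4)
Line 6: ['snow', 'in'] (min_width=7, slack=4)

Answer: |walk       |
|mineral cat|
|umbrella   |
|robot      |
|journey    |
|snow in    |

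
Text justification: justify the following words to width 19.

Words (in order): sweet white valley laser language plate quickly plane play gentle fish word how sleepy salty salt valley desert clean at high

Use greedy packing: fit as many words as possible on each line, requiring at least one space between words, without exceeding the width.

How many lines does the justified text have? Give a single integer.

Answer: 8

Derivation:
Line 1: ['sweet', 'white', 'valley'] (min_width=18, slack=1)
Line 2: ['laser', 'language'] (min_width=14, slack=5)
Line 3: ['plate', 'quickly', 'plane'] (min_width=19, slack=0)
Line 4: ['play', 'gentle', 'fish'] (min_width=16, slack=3)
Line 5: ['word', 'how', 'sleepy'] (min_width=15, slack=4)
Line 6: ['salty', 'salt', 'valley'] (min_width=17, slack=2)
Line 7: ['desert', 'clean', 'at'] (min_width=15, slack=4)
Line 8: ['high'] (min_width=4, slack=15)
Total lines: 8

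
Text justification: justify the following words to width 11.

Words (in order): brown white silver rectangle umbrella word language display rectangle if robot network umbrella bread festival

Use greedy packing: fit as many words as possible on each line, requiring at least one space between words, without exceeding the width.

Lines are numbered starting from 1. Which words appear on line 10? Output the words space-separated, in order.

Answer: network

Derivation:
Line 1: ['brown', 'white'] (min_width=11, slack=0)
Line 2: ['silver'] (min_width=6, slack=5)
Line 3: ['rectangle'] (min_width=9, slack=2)
Line 4: ['umbrella'] (min_width=8, slack=3)
Line 5: ['word'] (min_width=4, slack=7)
Line 6: ['language'] (min_width=8, slack=3)
Line 7: ['display'] (min_width=7, slack=4)
Line 8: ['rectangle'] (min_width=9, slack=2)
Line 9: ['if', 'robot'] (min_width=8, slack=3)
Line 10: ['network'] (min_width=7, slack=4)
Line 11: ['umbrella'] (min_width=8, slack=3)
Line 12: ['bread'] (min_width=5, slack=6)
Line 13: ['festival'] (min_width=8, slack=3)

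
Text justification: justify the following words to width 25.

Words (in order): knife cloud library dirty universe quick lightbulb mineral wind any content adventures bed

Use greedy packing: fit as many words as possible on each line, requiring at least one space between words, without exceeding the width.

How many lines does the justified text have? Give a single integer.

Line 1: ['knife', 'cloud', 'library', 'dirty'] (min_width=25, slack=0)
Line 2: ['universe', 'quick', 'lightbulb'] (min_width=24, slack=1)
Line 3: ['mineral', 'wind', 'any', 'content'] (min_width=24, slack=1)
Line 4: ['adventures', 'bed'] (min_width=14, slack=11)
Total lines: 4

Answer: 4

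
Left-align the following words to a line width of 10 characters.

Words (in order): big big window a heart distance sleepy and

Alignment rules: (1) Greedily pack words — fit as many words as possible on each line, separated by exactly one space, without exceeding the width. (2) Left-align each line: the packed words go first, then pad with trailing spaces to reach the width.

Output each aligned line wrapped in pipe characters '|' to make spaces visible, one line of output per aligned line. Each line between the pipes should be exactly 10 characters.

Line 1: ['big', 'big'] (min_width=7, slack=3)
Line 2: ['window', 'a'] (min_width=8, slack=2)
Line 3: ['heart'] (min_width=5, slack=5)
Line 4: ['distance'] (min_width=8, slack=2)
Line 5: ['sleepy', 'and'] (min_width=10, slack=0)

Answer: |big big   |
|window a  |
|heart     |
|distance  |
|sleepy and|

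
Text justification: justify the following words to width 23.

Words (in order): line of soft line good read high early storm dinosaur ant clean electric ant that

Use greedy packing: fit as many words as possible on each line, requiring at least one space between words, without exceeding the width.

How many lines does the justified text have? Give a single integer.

Line 1: ['line', 'of', 'soft', 'line', 'good'] (min_width=22, slack=1)
Line 2: ['read', 'high', 'early', 'storm'] (min_width=21, slack=2)
Line 3: ['dinosaur', 'ant', 'clean'] (min_width=18, slack=5)
Line 4: ['electric', 'ant', 'that'] (min_width=17, slack=6)
Total lines: 4

Answer: 4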